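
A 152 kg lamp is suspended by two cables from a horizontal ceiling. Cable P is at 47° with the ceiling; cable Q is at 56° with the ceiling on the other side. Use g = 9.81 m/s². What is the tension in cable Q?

Weight W = 152 × 9.81 = 1491 N acts straight down.
Horizontal: T_P cos 47° = T_Q cos 56°  →  T_P = 0.8199 T_Q.
Vertical: T_P sin 47° + T_Q sin 56° = 1491.
Substituting the horizontal relation into the vertical equation gives 1.429 T_Q = 1491, so T_Q = 1044 N.

T_Q ≈ 1040 N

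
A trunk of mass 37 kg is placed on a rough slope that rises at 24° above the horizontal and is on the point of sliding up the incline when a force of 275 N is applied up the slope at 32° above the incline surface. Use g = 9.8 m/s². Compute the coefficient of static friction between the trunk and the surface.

μ ≈ 0.462

On the verge of sliding up the incline, friction is at its maximum μN and acts down the slope.
Perpendicular to incline: N = W cos 24° − P sin 32° = 331.3 − 145.7 = 185.5 N.
Along incline: P cos 32° − μN = W sin 24° → μ = −(W sin 24° − P cos 32°) / N = 0.4621.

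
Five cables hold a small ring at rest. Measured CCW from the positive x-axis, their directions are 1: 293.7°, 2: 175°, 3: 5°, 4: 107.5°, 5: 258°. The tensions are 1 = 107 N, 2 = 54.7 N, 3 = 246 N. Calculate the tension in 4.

T_4 ≈ 494 N

Resolve: ΣF_x = 107 cos 293.7° + 54.7 cos 175° + 246 cos 5° + T_4 cos 107.5° + T_5 cos 258° = 0.
        ΣF_y = 107 sin 293.7° + 54.7 sin 175° + 246 sin 5° + T_4 sin 107.5° + T_5 sin 258° = 0.
The known terms sum to (233.6, -71.77) N, so -0.3007 T_4 − 0.2079 T_5 = -233.6 and 0.9537 T_4 − 0.9781 T_5 = 71.77.
Solving simultaneously: T_4 = 494.3 N, T_5 = 408.6 N.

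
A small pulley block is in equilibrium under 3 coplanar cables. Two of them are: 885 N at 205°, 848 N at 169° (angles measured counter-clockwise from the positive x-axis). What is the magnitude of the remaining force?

Sum the known components: ΣF_x = -1635 N, ΣF_y = -212.2 N.
For equilibrium the remaining force must supply (−ΣF_x, −ΣF_y) = (1635, 212.2) N.
Magnitude = √((1635)² + (212.2)²) = 1648 N; direction = atan2(212.2, 1635) = 7.4°.

F ≈ 1650 N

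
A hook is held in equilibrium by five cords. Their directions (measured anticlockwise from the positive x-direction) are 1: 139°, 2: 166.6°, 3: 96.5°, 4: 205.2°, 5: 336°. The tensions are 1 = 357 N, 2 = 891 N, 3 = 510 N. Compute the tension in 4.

Resolve: ΣF_x = 357 cos 139° + 891 cos 166.6° + 510 cos 96.5° + T_4 cos 205.2° + T_5 cos 336° = 0.
        ΣF_y = 357 sin 139° + 891 sin 166.6° + 510 sin 96.5° + T_4 sin 205.2° + T_5 sin 336° = 0.
The known terms sum to (-1194, 947.4) N, so -0.9048 T_4 + 0.9135 T_5 = 1194 and -0.4258 T_4 − 0.4067 T_5 = -947.4.
Solving simultaneously: T_4 = 501.9 N, T_5 = 1804 N.

T_4 ≈ 502 N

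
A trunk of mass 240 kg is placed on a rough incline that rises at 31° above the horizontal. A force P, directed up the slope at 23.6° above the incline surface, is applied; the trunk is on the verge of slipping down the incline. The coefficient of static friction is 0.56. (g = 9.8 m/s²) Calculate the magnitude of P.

On the verge of sliding down the incline, friction equals μN and acts up the slope.
Perpendicular: N + P sin 23.6° = W cos 31° = 2016 N.
Along incline: P cos 23.6° + μN = W sin 31° with W sin 31° = 1211 N.
Solving the pair for P and N: P = 119 N, N = 1968 N (and f = μN = 1102 N).

P ≈ 119 N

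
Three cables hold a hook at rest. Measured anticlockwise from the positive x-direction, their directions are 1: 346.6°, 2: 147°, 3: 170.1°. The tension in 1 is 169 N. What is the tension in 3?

T_3 ≈ 144 N

Resolve: ΣF_x = 169 cos 346.6° + T_2 cos 147° + T_3 cos 170.1° = 0.
        ΣF_y = 169 sin 346.6° + T_2 sin 147° + T_3 sin 170.1° = 0.
The known terms sum to (164.4, -39.17) N, so -0.8387 T_2 − 0.9851 T_3 = -164.4 and 0.5446 T_2 + 0.1719 T_3 = 39.17.
Solving simultaneously: T_2 = 26.30 N, T_3 = 144.5 N.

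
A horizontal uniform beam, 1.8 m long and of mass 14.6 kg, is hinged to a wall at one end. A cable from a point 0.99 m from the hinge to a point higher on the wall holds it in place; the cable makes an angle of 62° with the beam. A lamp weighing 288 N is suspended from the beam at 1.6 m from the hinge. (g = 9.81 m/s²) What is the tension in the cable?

Take torques about the hinge: T sin 62° · 0.99 = 14.6×9.81×0.9 + 288×1.6 = 589.7 N·m.
So T = 589.7 / (0.8829 × 0.99) = 674.63 N.

T ≈ 675 N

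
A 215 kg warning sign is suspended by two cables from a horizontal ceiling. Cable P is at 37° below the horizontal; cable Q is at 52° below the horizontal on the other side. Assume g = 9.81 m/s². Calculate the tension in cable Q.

Weight W = 215 × 9.81 = 2109 N acts straight down.
Horizontal: T_P cos 37° = T_Q cos 52°  →  T_P = 0.7709 T_Q.
Vertical: T_P sin 37° + T_Q sin 52° = 2109.
Substituting the horizontal relation into the vertical equation gives 1.252 T_Q = 2109, so T_Q = 1685 N.

T_Q ≈ 1680 N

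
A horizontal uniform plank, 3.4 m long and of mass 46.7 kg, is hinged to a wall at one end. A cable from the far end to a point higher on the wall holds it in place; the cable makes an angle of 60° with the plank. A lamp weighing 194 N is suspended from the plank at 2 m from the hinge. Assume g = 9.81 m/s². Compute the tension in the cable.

Take torques about the hinge: T sin 60° · 3.4 = 46.7×9.81×1.7 + 194×2 = 1166.8 N·m.
So T = 1166.8 / (0.8660 × 3.4) = 396.27 N.

T ≈ 396 N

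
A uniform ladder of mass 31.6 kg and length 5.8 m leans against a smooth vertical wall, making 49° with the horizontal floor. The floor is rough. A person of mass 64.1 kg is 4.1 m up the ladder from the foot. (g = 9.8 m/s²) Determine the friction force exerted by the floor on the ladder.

Torques about the foot: N_wall · 5.8 sin 49° = 31.6×9.8×2.9 cos 49° + 64.1×9.8×4.1 cos 49° → N_wall = 520.61 N.
ΣF_x = 0: f_floor = N_wall = 520.61 N.

f ≈ 521 N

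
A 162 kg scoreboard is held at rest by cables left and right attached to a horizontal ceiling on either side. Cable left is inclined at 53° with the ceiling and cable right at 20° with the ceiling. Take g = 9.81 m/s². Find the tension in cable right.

T_right ≈ 1000 N

Weight W = 162 × 9.81 = 1589 N acts straight down.
Horizontal: T_left cos 53° = T_right cos 20°  →  T_left = 1.561 T_right.
Vertical: T_left sin 53° + T_right sin 20° = 1589.
Substituting the horizontal relation into the vertical equation gives 1.589 T_right = 1589, so T_right = 1000 N.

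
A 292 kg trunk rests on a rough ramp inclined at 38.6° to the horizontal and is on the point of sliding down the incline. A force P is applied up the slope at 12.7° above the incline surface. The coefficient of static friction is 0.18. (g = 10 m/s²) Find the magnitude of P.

P ≈ 1510 N

On the verge of sliding down the incline, friction equals μN and acts up the slope.
Perpendicular: N + P sin 12.7° = W cos 38.6° = 2282 N.
Along incline: P cos 12.7° + μN = W sin 38.6° with W sin 38.6° = 1822 N.
Solving the pair for P and N: P = 1507 N, N = 1951 N (and f = μN = 351.1 N).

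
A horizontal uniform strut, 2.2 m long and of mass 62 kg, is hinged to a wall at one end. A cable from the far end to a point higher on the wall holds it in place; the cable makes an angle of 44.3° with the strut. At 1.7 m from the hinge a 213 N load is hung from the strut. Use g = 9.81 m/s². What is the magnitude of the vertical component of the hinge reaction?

Take torques about the hinge: T sin 44.3° · 2.2 = 62×9.81×1.1 + 213×1.7 = 1031.1 N·m.
So T = 1031.1 / (0.6984 × 2.2) = 671.09 N.
ΣF_y = 0: H_y = (62×9.81 + 213) − T sin 44.3° = 821.22 − 468.7 = 352.52 N.

|H_y| ≈ 353 N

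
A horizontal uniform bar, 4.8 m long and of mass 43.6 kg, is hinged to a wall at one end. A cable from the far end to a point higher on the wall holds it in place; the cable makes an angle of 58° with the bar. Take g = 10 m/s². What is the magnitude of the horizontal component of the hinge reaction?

Take torques about the hinge: T sin 58° · 4.8 = 43.6×10×2.4 = 1046.4 N·m.
So T = 1046.4 / (0.8480 × 4.8) = 257.06 N.
ΣF_x = 0: H_x = T cos 58° = 136.22 N.

H_x ≈ 136 N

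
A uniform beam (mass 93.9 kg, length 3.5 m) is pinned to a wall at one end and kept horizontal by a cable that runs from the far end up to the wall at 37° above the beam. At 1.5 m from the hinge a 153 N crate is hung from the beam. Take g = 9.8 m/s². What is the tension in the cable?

Take torques about the hinge: T sin 37° · 3.5 = 93.9×9.8×1.75 + 153×1.5 = 1839.9 N·m.
So T = 1839.9 / (0.6018 × 3.5) = 873.49 N.

T ≈ 873 N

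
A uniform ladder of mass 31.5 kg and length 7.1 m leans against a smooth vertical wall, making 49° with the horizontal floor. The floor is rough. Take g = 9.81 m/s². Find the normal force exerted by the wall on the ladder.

Torques about the foot: N_wall · 7.1 sin 49° = 31.5×9.81×3.55 cos 49° → N_wall = 134.31 N.

N_wall ≈ 134 N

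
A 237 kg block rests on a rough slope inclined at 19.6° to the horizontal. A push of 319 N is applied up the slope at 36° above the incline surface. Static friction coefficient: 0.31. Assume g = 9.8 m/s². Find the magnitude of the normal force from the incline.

Axes along / perpendicular to the incline. W sin 19.6° = 779.1 N down-slope; W cos 19.6° = 2188 N into the surface.
Perpendicular: N = W cos 19.6° − P sin 36° = 2188 − 187.5 = 2001 N.
Along incline: P cos 36° + f = W sin 19.6° (friction acts up-slope) → f = 779.1 − 258.1 = 521 N.
|f| = 521 N ≤ μN = 620.2 N, so the block is indeed static.

N ≈ 2000 N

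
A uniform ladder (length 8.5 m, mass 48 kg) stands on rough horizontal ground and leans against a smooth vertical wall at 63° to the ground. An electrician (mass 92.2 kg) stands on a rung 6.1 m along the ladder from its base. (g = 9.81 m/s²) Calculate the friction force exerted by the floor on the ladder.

f ≈ 451 N

Torques about the foot: N_wall · 8.5 sin 63° = 48×9.81×4.25 cos 63° + 92.2×9.81×6.1 cos 63° → N_wall = 450.7 N.
ΣF_x = 0: f_floor = N_wall = 450.7 N.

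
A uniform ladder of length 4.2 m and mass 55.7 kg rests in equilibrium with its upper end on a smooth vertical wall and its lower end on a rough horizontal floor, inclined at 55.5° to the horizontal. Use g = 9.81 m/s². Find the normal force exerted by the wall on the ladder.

N_wall ≈ 188 N

Torques about the foot: N_wall · 4.2 sin 55.5° = 55.7×9.81×2.1 cos 55.5° → N_wall = 187.77 N.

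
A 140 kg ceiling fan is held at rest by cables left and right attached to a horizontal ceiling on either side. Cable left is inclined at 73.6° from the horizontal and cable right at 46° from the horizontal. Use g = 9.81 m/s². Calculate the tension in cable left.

T_left ≈ 1100 N

Weight W = 140 × 9.81 = 1373 N acts straight down.
Horizontal: T_left cos 73.6° = T_right cos 46°  →  T_right = 0.4064 T_left.
Vertical: T_left sin 73.6° + T_right sin 46° = 1373.
Substituting the horizontal relation into the vertical equation gives 1.252 T_left = 1373, so T_left = 1097 N.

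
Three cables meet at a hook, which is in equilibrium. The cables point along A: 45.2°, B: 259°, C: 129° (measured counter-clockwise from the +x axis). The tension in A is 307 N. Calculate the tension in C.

Resolve: ΣF_x = 307 cos 45.2° + T_B cos 259° + T_C cos 129° = 0.
        ΣF_y = 307 sin 45.2° + T_B sin 259° + T_C sin 129° = 0.
The known terms sum to (216.3, 217.8) N, so -0.1908 T_B − 0.6293 T_C = -216.3 and -0.9816 T_B + 0.7771 T_C = -217.8.
Solving simultaneously: T_B = 398.4 N, T_C = 222.9 N.

T_C ≈ 223 N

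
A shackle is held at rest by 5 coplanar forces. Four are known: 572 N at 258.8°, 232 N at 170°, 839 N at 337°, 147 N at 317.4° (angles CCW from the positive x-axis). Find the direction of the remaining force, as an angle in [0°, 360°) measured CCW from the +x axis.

θ ≈ 120°

Sum the known components: ΣF_x = 540.9 N, ΣF_y = -948.1 N.
For equilibrium the remaining force must supply (−ΣF_x, −ΣF_y) = (-540.9, 948.1) N.
Magnitude = √((-540.9)² + (948.1)²) = 1092 N; direction = atan2(948.1, -540.9) = 119.7°.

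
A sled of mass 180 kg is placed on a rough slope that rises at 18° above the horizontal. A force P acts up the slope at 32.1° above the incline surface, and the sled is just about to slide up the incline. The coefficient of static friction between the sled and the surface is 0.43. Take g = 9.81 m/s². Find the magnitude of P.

P ≈ 1180 N

On the verge of sliding up the incline, friction equals μN and acts down the slope.
Perpendicular: N + P sin 32.1° = W cos 18° = 1679 N.
Along incline: P cos 32.1° = W sin 18° + μN  with W sin 18° = 545.7 N.
Solving the pair for P and N: P = 1179 N, N = 1053 N (and f = μN = 452.8 N).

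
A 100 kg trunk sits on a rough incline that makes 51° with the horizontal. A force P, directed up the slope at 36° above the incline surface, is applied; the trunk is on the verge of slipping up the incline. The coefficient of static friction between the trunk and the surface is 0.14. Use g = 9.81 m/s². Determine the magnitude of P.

P ≈ 952 N

On the verge of sliding up the incline, friction equals μN and acts down the slope.
Perpendicular: N + P sin 36° = W cos 51° = 617.4 N.
Along incline: P cos 36° = W sin 51° + μN  with W sin 51° = 762.4 N.
Solving the pair for P and N: P = 952.3 N, N = 57.6 N (and f = μN = 8.064 N).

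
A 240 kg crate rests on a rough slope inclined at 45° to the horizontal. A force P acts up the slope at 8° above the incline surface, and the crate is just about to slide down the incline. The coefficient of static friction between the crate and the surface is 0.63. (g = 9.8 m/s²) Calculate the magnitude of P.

On the verge of sliding down the incline, friction equals μN and acts up the slope.
Perpendicular: N + P sin 8° = W cos 45° = 1663 N.
Along incline: P cos 8° + μN = W sin 45° with W sin 45° = 1663 N.
Solving the pair for P and N: P = 681.8 N, N = 1568 N (and f = μN = 988 N).

P ≈ 682 N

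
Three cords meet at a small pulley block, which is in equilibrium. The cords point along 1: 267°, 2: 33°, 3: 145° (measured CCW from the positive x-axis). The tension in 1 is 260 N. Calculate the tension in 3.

T_3 ≈ 227 N

Resolve: ΣF_x = 260 cos 267° + T_2 cos 33° + T_3 cos 145° = 0.
        ΣF_y = 260 sin 267° + T_2 sin 33° + T_3 sin 145° = 0.
The known terms sum to (-13.61, -259.6) N, so 0.8387 T_2 − 0.8192 T_3 = 13.61 and 0.5446 T_2 + 0.5736 T_3 = 259.6.
Solving simultaneously: T_2 = 237.8 N, T_3 = 226.9 N.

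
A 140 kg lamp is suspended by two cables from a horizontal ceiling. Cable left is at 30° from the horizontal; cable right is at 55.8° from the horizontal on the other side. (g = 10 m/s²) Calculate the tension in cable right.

T_right ≈ 1220 N

Weight W = 140 × 10 = 1400 N acts straight down.
Horizontal: T_left cos 30° = T_right cos 55.8°  →  T_left = 0.649 T_right.
Vertical: T_left sin 30° + T_right sin 55.8° = 1400.
Substituting the horizontal relation into the vertical equation gives 1.152 T_right = 1400, so T_right = 1216 N.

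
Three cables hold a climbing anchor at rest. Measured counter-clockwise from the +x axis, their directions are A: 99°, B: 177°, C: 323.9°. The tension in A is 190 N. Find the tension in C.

T_C ≈ 340 N

Resolve: ΣF_x = 190 cos 99° + T_B cos 177° + T_C cos 323.9° = 0.
        ΣF_y = 190 sin 99° + T_B sin 177° + T_C sin 323.9° = 0.
The known terms sum to (-29.72, 187.7) N, so -0.9986 T_B + 0.8080 T_C = 29.72 and 0.0523 T_B − 0.5892 T_C = -187.7.
Solving simultaneously: T_B = 245.6 N, T_C = 340.3 N.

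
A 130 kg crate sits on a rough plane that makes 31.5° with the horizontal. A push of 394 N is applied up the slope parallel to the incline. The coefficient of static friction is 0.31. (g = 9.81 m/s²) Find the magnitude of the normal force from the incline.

N ≈ 1090 N

Axes along / perpendicular to the incline. W sin 31.5° = 666.3 N down-slope; W cos 31.5° = 1087 N into the surface.
Perpendicular: N = W cos 31.5° − P sin 0° = 1087 − 0 = 1087 N.
Along incline: P cos 0° + f = W sin 31.5° (friction acts up-slope) → f = 666.3 − 394 = 272.3 N.
|f| = 272.3 N ≤ μN = 337.1 N, so the crate is indeed static.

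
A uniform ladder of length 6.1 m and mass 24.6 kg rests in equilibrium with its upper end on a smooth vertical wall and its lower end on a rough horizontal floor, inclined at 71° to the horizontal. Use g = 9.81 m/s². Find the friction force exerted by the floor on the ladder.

f ≈ 41.5 N

Torques about the foot: N_wall · 6.1 sin 71° = 24.6×9.81×3.05 cos 71° → N_wall = 41.548 N.
ΣF_x = 0: f_floor = N_wall = 41.548 N.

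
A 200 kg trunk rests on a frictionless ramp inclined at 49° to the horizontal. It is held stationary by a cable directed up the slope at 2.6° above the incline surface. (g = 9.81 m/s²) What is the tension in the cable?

T ≈ 1480 N

Take axes along and perpendicular to the incline. Weight components: W sin 49° = 1481 N down-slope, W cos 49° = 1287 N into the surface.
Along incline: T cos 2.6° = W sin 49° → T = 1482 N.
Perpendicular: N = W cos 49° − T sin 2.6° = 1220 N.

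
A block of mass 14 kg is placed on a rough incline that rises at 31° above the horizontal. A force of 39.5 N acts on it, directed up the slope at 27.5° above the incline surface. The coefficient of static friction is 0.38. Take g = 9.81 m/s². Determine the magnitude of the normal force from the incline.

Axes along / perpendicular to the incline. W sin 31° = 70.74 N down-slope; W cos 31° = 117.7 N into the surface.
Perpendicular: N = W cos 31° − P sin 27.5° = 117.7 − 18.24 = 99.48 N.
Along incline: P cos 27.5° + f = W sin 31° (friction acts up-slope) → f = 70.74 − 35.04 = 35.7 N.
|f| = 35.7 N ≤ μN = 37.8 N, so the block is indeed static.

N ≈ 99.5 N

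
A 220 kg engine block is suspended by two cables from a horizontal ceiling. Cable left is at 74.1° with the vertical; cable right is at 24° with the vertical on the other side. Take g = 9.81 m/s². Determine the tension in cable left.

Angles from the horizontal: cable left is 90° − 74.1° = 15.9°, cable right is 90° − 24° = 66°.
Weight W = 220 × 9.81 = 2158 N acts straight down.
Horizontal: T_left cos 15.9° = T_right cos 66°  →  T_right = 2.365 T_left.
Vertical: T_left sin 15.9° + T_right sin 66° = 2158.
Substituting the horizontal relation into the vertical equation gives 2.434 T_left = 2158, so T_left = 886.7 N.

T_left ≈ 887 N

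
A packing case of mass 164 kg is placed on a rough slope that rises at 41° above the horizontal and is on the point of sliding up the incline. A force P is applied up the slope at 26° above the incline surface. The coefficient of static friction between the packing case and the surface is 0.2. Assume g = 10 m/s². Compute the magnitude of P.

P ≈ 1340 N

On the verge of sliding up the incline, friction equals μN and acts down the slope.
Perpendicular: N + P sin 26° = W cos 41° = 1238 N.
Along incline: P cos 26° = W sin 41° + μN  with W sin 41° = 1076 N.
Solving the pair for P and N: P = 1342 N, N = 649.6 N (and f = μN = 129.9 N).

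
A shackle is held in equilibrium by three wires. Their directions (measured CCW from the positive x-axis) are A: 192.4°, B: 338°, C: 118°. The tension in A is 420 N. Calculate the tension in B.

Resolve: ΣF_x = 420 cos 192.4° + T_B cos 338° + T_C cos 118° = 0.
        ΣF_y = 420 sin 192.4° + T_B sin 338° + T_C sin 118° = 0.
The known terms sum to (-410.2, -90.19) N, so 0.9272 T_B − 0.4695 T_C = 410.2 and -0.3746 T_B + 0.8829 T_C = 90.19.
Solving simultaneously: T_B = 629.3 N, T_C = 369.2 N.

T_B ≈ 629 N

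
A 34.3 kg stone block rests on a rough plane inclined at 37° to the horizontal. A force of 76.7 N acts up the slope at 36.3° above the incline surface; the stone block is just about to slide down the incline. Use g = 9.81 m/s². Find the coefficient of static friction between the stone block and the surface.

On the verge of sliding down the incline, friction is at its maximum μN and acts up the slope.
Perpendicular to incline: N = W cos 37° − P sin 36.3° = 268.7 − 45.41 = 223.3 N.
Along incline: P cos 36.3° + μN = W sin 37° → μ = (W sin 37° − P cos 36.3°) / N = 0.63.

μ ≈ 0.630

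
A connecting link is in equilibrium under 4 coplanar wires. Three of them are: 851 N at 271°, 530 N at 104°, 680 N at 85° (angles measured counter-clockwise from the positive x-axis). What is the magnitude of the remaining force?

Sum the known components: ΣF_x = -54.1 N, ΣF_y = 340.8 N.
For equilibrium the remaining force must supply (−ΣF_x, −ΣF_y) = (54.1, -340.8) N.
Magnitude = √((54.1)² + (-340.8)²) = 345.1 N; direction = atan2(-340.8, 54.1) = 279.0°.

F ≈ 345 N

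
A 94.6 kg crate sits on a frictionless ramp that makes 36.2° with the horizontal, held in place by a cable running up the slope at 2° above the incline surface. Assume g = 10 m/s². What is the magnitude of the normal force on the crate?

Take axes along and perpendicular to the incline. Weight components: W sin 36.2° = 558.7 N down-slope, W cos 36.2° = 763.4 N into the surface.
Along incline: T cos 2° = W sin 36.2° → T = 559.1 N.
Perpendicular: N = W cos 36.2° − T sin 2° = 743.9 N.

N ≈ 744 N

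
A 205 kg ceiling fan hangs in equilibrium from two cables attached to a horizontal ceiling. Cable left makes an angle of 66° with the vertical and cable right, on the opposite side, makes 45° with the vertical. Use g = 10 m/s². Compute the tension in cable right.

T_right ≈ 2010 N

Angles from the horizontal: cable left is 90° − 66° = 24°, cable right is 90° − 45° = 45°.
Weight W = 205 × 10 = 2050 N acts straight down.
Horizontal: T_left cos 24° = T_right cos 45°  →  T_left = 0.774 T_right.
Vertical: T_left sin 24° + T_right sin 45° = 2050.
Substituting the horizontal relation into the vertical equation gives 1.022 T_right = 2050, so T_right = 2006 N.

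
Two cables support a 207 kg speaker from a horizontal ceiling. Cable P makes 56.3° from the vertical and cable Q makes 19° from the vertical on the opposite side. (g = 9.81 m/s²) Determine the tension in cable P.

Angles from the horizontal: cable P is 90° − 56.3° = 33.7°, cable Q is 90° − 19° = 71°.
Weight W = 207 × 9.81 = 2031 N acts straight down.
Horizontal: T_P cos 33.7° = T_Q cos 71°  →  T_Q = 2.555 T_P.
Vertical: T_P sin 33.7° + T_Q sin 71° = 2031.
Substituting the horizontal relation into the vertical equation gives 2.971 T_P = 2031, so T_P = 683.5 N.

T_P ≈ 683 N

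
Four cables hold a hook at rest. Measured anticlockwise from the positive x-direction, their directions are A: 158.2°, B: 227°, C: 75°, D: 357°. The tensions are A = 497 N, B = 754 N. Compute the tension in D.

T_D ≈ 866 N

Resolve: ΣF_x = 497 cos 158.2° + 754 cos 227° + T_C cos 75° + T_D cos 357° = 0.
        ΣF_y = 497 sin 158.2° + 754 sin 227° + T_C sin 75° + T_D sin 357° = 0.
The known terms sum to (-975.7, -366.9) N, so 0.2588 T_C + 0.9986 T_D = 975.7 and 0.9659 T_C − 0.0523 T_D = 366.9.
Solving simultaneously: T_C = 426.8 N, T_D = 866.4 N.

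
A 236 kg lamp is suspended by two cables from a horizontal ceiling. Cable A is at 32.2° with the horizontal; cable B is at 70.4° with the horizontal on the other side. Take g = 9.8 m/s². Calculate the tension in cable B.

T_B ≈ 2010 N

Weight W = 236 × 9.8 = 2313 N acts straight down.
Horizontal: T_A cos 32.2° = T_B cos 70.4°  →  T_A = 0.3964 T_B.
Vertical: T_A sin 32.2° + T_B sin 70.4° = 2313.
Substituting the horizontal relation into the vertical equation gives 1.153 T_B = 2313, so T_B = 2005 N.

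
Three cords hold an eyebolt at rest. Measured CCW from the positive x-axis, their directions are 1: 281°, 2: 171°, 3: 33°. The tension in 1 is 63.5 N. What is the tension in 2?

Resolve: ΣF_x = 63.5 cos 281° + T_2 cos 171° + T_3 cos 33° = 0.
        ΣF_y = 63.5 sin 281° + T_2 sin 171° + T_3 sin 33° = 0.
The known terms sum to (12.12, -62.33) N, so -0.9877 T_2 + 0.8387 T_3 = -12.12 and 0.1564 T_2 + 0.5446 T_3 = 62.33.
Solving simultaneously: T_2 = 87.99 N, T_3 = 89.18 N.

T_2 ≈ 88 N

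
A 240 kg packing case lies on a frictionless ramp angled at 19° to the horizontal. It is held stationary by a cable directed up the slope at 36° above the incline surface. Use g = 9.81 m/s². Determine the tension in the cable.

Take axes along and perpendicular to the incline. Weight components: W sin 19° = 766.5 N down-slope, W cos 19° = 2226 N into the surface.
Along incline: T cos 36° = W sin 19° → T = 947.5 N.
Perpendicular: N = W cos 19° − T sin 36° = 1669 N.

T ≈ 947 N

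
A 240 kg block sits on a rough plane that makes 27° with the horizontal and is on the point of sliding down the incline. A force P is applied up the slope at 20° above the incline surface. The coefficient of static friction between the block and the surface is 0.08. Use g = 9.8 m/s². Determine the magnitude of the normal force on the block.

On the verge of sliding down the incline, friction equals μN and acts up the slope.
Perpendicular: N + P sin 20° = W cos 27° = 2096 N.
Along incline: P cos 20° + μN = W sin 27° with W sin 27° = 1068 N.
Solving the pair for P and N: P = 986.6 N, N = 1758 N (and f = μN = 140.7 N).

N ≈ 1760 N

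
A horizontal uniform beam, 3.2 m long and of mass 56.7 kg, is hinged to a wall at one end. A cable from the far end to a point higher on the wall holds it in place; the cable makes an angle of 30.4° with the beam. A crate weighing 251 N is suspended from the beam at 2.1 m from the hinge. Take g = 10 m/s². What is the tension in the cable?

Take torques about the hinge: T sin 30.4° · 3.2 = 56.7×10×1.6 + 251×2.1 = 1434.3 N·m.
So T = 1434.3 / (0.5060 × 3.2) = 885.75 N.

T ≈ 886 N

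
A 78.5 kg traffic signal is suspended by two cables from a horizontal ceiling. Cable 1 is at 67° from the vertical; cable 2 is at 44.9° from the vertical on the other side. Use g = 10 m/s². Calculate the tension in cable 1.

T_1 ≈ 597 N

Angles from the horizontal: cable 1 is 90° − 67° = 23°, cable 2 is 90° − 44.9° = 45.1°.
Weight W = 78.5 × 10 = 785 N acts straight down.
Horizontal: T_1 cos 23° = T_2 cos 45.1°  →  T_2 = 1.304 T_1.
Vertical: T_1 sin 23° + T_2 sin 45.1° = 785.
Substituting the horizontal relation into the vertical equation gives 1.314 T_1 = 785, so T_1 = 597.2 N.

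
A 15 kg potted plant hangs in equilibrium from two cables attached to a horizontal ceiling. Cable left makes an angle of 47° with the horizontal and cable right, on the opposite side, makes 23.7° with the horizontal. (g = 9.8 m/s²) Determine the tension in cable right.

T_right ≈ 106 N

Weight W = 15 × 9.8 = 147 N acts straight down.
Horizontal: T_left cos 47° = T_right cos 23.7°  →  T_left = 1.343 T_right.
Vertical: T_left sin 47° + T_right sin 23.7° = 147.
Substituting the horizontal relation into the vertical equation gives 1.384 T_right = 147, so T_right = 106.2 N.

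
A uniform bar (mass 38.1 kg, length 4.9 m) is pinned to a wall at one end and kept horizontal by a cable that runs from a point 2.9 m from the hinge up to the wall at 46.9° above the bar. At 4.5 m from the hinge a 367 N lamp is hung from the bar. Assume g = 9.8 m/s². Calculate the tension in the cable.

Take torques about the hinge: T sin 46.9° · 2.9 = 38.1×9.8×2.45 + 367×4.5 = 2566.3 N·m.
So T = 2566.3 / (0.7302 × 2.9) = 1212 N.

T ≈ 1210 N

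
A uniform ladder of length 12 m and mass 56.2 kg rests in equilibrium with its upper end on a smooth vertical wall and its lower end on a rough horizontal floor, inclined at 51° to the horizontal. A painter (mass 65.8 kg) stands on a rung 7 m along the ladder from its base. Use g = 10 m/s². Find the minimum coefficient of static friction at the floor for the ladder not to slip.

μ_min ≈ 0.441

ΣF_y = 0: N_floor = 56.2×10 + 65.8×10 = 1220 N.
Torques about the foot: N_wall · 12 sin 51° = 56.2×10×6 cos 51° + 65.8×10×7 cos 51° → N_wall = 538.37 N.
ΣF_x = 0: f_floor = N_wall = 538.37 N.
μ_min = f_floor / N_floor = 538.37 / 1220 = 0.4413.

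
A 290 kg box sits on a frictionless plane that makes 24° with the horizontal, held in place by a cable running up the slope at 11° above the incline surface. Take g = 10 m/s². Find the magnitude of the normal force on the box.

Take axes along and perpendicular to the incline. Weight components: W sin 24° = 1180 N down-slope, W cos 24° = 2649 N into the surface.
Along incline: T cos 11° = W sin 24° → T = 1202 N.
Perpendicular: N = W cos 24° − T sin 11° = 2420 N.

N ≈ 2420 N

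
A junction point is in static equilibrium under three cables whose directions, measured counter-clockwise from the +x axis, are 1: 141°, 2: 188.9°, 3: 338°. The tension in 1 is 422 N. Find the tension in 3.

Resolve: ΣF_x = 422 cos 141° + T_2 cos 188.9° + T_3 cos 338° = 0.
        ΣF_y = 422 sin 141° + T_2 sin 188.9° + T_3 sin 338° = 0.
The known terms sum to (-328, 265.6) N, so -0.9880 T_2 + 0.9272 T_3 = 328 and -0.1547 T_2 − 0.3746 T_3 = -265.6.
Solving simultaneously: T_2 = 240.3 N, T_3 = 609.7 N.

T_3 ≈ 610 N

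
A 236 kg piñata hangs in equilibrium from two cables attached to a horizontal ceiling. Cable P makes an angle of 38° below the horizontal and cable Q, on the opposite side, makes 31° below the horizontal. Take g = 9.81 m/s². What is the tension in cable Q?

Weight W = 236 × 9.81 = 2315 N acts straight down.
Horizontal: T_P cos 38° = T_Q cos 31°  →  T_P = 1.088 T_Q.
Vertical: T_P sin 38° + T_Q sin 31° = 2315.
Substituting the horizontal relation into the vertical equation gives 1.185 T_Q = 2315, so T_Q = 1954 N.

T_Q ≈ 1950 N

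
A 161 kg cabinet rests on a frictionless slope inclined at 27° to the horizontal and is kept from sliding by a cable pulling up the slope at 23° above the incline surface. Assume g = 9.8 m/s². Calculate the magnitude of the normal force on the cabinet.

N ≈ 1100 N

Take axes along and perpendicular to the incline. Weight components: W sin 27° = 716.3 N down-slope, W cos 27° = 1406 N into the surface.
Along incline: T cos 23° = W sin 27° → T = 778.2 N.
Perpendicular: N = W cos 27° − T sin 23° = 1102 N.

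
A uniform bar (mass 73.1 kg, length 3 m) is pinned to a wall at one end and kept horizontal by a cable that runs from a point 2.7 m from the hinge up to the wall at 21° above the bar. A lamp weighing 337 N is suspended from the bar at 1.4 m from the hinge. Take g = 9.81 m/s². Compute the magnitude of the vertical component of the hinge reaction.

Take torques about the hinge: T sin 21° · 2.7 = 73.1×9.81×1.5 + 337×1.4 = 1547.5 N·m.
So T = 1547.5 / (0.3584 × 2.7) = 1599.3 N.
ΣF_y = 0: H_y = (73.1×9.81 + 337) − T sin 21° = 1054.1 − 573.14 = 480.98 N.

|H_y| ≈ 481 N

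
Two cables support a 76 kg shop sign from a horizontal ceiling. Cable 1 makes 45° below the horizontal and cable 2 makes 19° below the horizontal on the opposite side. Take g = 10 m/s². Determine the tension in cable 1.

T_1 ≈ 800 N

Weight W = 76 × 10 = 760 N acts straight down.
Horizontal: T_1 cos 45° = T_2 cos 19°  →  T_2 = 0.7479 T_1.
Vertical: T_1 sin 45° + T_2 sin 19° = 760.
Substituting the horizontal relation into the vertical equation gives 0.9506 T_1 = 760, so T_1 = 799.5 N.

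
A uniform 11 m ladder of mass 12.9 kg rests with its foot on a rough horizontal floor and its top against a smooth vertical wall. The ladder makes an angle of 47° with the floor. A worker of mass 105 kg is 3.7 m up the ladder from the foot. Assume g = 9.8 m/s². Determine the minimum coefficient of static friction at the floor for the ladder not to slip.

ΣF_y = 0: N_floor = 12.9×9.8 + 105×9.8 = 1155.4 N.
Torques about the foot: N_wall · 11 sin 47° = 12.9×9.8×5.5 cos 47° + 105×9.8×3.7 cos 47° → N_wall = 381.7 N.
ΣF_x = 0: f_floor = N_wall = 381.7 N.
μ_min = f_floor / N_floor = 381.7 / 1155.4 = 0.3304.

μ_min ≈ 0.330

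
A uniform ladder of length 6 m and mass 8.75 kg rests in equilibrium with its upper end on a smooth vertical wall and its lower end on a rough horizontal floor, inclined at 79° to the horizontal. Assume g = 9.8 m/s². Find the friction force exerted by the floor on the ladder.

Torques about the foot: N_wall · 6 sin 79° = 8.75×9.8×3 cos 79° → N_wall = 8.3341 N.
ΣF_x = 0: f_floor = N_wall = 8.3341 N.

f ≈ 8.33 N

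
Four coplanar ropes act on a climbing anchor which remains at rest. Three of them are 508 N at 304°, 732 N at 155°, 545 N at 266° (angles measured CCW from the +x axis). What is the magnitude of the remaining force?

F ≈ 777 N

Sum the known components: ΣF_x = -417.4 N, ΣF_y = -655.5 N.
For equilibrium the remaining force must supply (−ΣF_x, −ΣF_y) = (417.4, 655.5) N.
Magnitude = √((417.4)² + (655.5)²) = 777.1 N; direction = atan2(655.5, 417.4) = 57.5°.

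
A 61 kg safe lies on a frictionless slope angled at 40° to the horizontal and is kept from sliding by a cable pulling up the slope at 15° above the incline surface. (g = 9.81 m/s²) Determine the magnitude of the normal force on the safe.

N ≈ 355 N

Take axes along and perpendicular to the incline. Weight components: W sin 40° = 384.7 N down-slope, W cos 40° = 458.4 N into the surface.
Along incline: T cos 15° = W sin 40° → T = 398.2 N.
Perpendicular: N = W cos 40° − T sin 15° = 355.3 N.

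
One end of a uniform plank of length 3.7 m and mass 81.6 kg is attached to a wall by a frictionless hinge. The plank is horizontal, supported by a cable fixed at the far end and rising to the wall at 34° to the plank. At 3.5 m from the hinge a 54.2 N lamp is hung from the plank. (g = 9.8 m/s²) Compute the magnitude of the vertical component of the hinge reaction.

Take torques about the hinge: T sin 34° · 3.7 = 81.6×9.8×1.85 + 54.2×3.5 = 1669.1 N·m.
So T = 1669.1 / (0.5592 × 3.7) = 806.72 N.
ΣF_y = 0: H_y = (81.6×9.8 + 54.2) − T sin 34° = 853.88 − 451.11 = 402.77 N.

|H_y| ≈ 403 N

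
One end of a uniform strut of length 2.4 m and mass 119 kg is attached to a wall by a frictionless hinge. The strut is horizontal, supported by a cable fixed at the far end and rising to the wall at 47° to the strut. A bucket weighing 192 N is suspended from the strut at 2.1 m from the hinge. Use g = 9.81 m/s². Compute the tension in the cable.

T ≈ 1030 N

Take torques about the hinge: T sin 47° · 2.4 = 119×9.81×1.2 + 192×2.1 = 1804.1 N·m.
So T = 1804.1 / (0.7314 × 2.4) = 1027.8 N.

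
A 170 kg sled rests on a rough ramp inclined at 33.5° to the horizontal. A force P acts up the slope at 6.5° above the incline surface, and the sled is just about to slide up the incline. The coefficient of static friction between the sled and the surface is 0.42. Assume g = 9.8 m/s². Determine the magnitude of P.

P ≈ 1440 N

On the verge of sliding up the incline, friction equals μN and acts down the slope.
Perpendicular: N + P sin 6.5° = W cos 33.5° = 1389 N.
Along incline: P cos 6.5° = W sin 33.5° + μN  with W sin 33.5° = 919.5 N.
Solving the pair for P and N: P = 1444 N, N = 1226 N (and f = μN = 514.8 N).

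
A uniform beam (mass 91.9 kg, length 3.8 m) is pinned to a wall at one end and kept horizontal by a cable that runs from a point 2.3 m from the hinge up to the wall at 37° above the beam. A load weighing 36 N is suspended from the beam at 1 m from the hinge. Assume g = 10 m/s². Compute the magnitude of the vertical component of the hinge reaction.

|H_y| ≈ 180 N

Take torques about the hinge: T sin 37° · 2.3 = 91.9×10×1.9 + 36×1 = 1782.1 N·m.
So T = 1782.1 / (0.6018 × 2.3) = 1287.5 N.
ΣF_y = 0: H_y = (91.9×10 + 36) − T sin 37° = 955 − 774.83 = 180.17 N.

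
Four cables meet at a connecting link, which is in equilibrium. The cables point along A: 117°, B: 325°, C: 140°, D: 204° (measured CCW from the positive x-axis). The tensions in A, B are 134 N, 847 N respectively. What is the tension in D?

Resolve: ΣF_x = 134 cos 117° + 847 cos 325° + T_C cos 140° + T_D cos 204° = 0.
        ΣF_y = 134 sin 117° + 847 sin 325° + T_C sin 140° + T_D sin 204° = 0.
The known terms sum to (633, -366.4) N, so -0.7660 T_C − 0.9135 T_D = -633 and 0.6428 T_C − 0.4067 T_D = 366.4.
Solving simultaneously: T_C = 658.9 N, T_D = 140.4 N.

T_D ≈ 140 N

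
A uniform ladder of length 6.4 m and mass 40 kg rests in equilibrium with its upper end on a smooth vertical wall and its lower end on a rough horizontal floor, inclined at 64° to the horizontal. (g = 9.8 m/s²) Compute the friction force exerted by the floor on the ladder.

Torques about the foot: N_wall · 6.4 sin 64° = 40×9.8×3.2 cos 64° → N_wall = 95.596 N.
ΣF_x = 0: f_floor = N_wall = 95.596 N.

f ≈ 95.6 N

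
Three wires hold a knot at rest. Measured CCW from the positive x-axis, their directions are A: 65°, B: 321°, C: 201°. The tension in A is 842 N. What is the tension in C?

T_C ≈ 943 N

Resolve: ΣF_x = 842 cos 65° + T_B cos 321° + T_C cos 201° = 0.
        ΣF_y = 842 sin 65° + T_B sin 321° + T_C sin 201° = 0.
The known terms sum to (355.8, 763.1) N, so 0.7771 T_B − 0.9336 T_C = -355.8 and -0.6293 T_B − 0.3584 T_C = -763.1.
Solving simultaneously: T_B = 675.4 N, T_C = 943.4 N.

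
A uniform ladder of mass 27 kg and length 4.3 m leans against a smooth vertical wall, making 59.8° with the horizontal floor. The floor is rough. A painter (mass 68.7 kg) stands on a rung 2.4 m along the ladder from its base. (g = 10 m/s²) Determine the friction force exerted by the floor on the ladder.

f ≈ 302 N

Torques about the foot: N_wall · 4.3 sin 59.8° = 27×10×2.15 cos 59.8° + 68.7×10×2.4 cos 59.8° → N_wall = 301.74 N.
ΣF_x = 0: f_floor = N_wall = 301.74 N.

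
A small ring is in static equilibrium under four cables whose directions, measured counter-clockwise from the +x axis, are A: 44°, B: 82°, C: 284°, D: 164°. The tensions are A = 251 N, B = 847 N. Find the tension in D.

Resolve: ΣF_x = 251 cos 44° + 847 cos 82° + T_C cos 284° + T_D cos 164° = 0.
        ΣF_y = 251 sin 44° + 847 sin 82° + T_C sin 284° + T_D sin 164° = 0.
The known terms sum to (298.4, 1013) N, so 0.2419 T_C − 0.9613 T_D = -298.4 and -0.9703 T_C + 0.2756 T_D = -1013.
Solving simultaneously: T_C = 1220 N, T_D = 617.4 N.

T_D ≈ 617 N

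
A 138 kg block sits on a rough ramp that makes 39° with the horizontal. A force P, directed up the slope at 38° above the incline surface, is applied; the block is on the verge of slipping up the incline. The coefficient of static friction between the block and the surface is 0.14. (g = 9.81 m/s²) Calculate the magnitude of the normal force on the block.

N ≈ 348 N

On the verge of sliding up the incline, friction equals μN and acts down the slope.
Perpendicular: N + P sin 38° = W cos 39° = 1052 N.
Along incline: P cos 38° = W sin 39° + μN  with W sin 39° = 852 N.
Solving the pair for P and N: P = 1143 N, N = 348.4 N (and f = μN = 48.77 N).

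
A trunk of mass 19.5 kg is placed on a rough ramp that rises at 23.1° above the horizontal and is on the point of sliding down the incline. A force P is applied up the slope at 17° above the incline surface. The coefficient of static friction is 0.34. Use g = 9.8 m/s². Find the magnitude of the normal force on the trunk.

On the verge of sliding down the incline, friction equals μN and acts up the slope.
Perpendicular: N + P sin 17° = W cos 23.1° = 175.8 N.
Along incline: P cos 17° + μN = W sin 23.1° with W sin 23.1° = 74.98 N.
Solving the pair for P and N: P = 17.75 N, N = 170.6 N (and f = μN = 58 N).

N ≈ 171 N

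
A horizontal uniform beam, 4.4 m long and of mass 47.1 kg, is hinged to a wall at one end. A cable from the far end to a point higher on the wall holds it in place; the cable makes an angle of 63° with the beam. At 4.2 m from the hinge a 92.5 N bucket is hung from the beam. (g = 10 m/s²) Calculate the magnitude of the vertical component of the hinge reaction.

Take torques about the hinge: T sin 63° · 4.4 = 47.1×10×2.2 + 92.5×4.2 = 1424.7 N·m.
So T = 1424.7 / (0.8910 × 4.4) = 363.4 N.
ΣF_y = 0: H_y = (47.1×10 + 92.5) − T sin 63° = 563.5 − 323.8 = 239.7 N.

|H_y| ≈ 240 N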